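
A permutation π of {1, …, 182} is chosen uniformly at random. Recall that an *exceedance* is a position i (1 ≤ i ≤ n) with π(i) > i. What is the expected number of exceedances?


Write X = Σ_{i=1}^{182} X_i, where X_i = 1_{π(i) > i}.
For each fixed i, π(i) is uniform over {1, …, 182} (marginal of a uniform permutation), so P[π(i) > i] = (n − i)/n. Summing: Σ_{i=1}^{182} (n − i)/n = (0 + 1 + … + 181)/182 = 182(182 − 1)/(2·182) = (182 − 1)/2.
Hence E[X] = Σ_{i=1}^{182} (182 − i)/182 = 181/2 ≈ 90.50000.

E[X] = 181/2 = 90.50000.


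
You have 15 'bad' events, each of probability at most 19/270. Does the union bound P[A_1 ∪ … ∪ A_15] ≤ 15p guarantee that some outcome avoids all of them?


Union bound: P[∪_{i=1}^{15} A_i] ≤ Σ_i P[A_i] ≤ 15·p = 15·(19/270) = 19/18.
Numerically: 19/18 ≈ 1.05556.
Is 19/18 < 1? NO.
Since the bound 19/18 is ≥ 1, the union bound is uninformative here; it does NOT by itself certify existence.

15·p = 19/18 ≈ 1.05556; existence NOT certified by the union bound.


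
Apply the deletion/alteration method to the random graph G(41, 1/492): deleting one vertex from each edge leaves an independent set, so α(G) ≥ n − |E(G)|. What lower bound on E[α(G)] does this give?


E[|E(G)|] = C(41, 2)·p = 820 · (1/492) = 5/3.
E[α(G)] ≥ n − E[|E(G)|] = 41 − 5/3 = 118/3.
Numerically: ≈ 39.33333.
(This is only a lower bound; the true E[α(G)] may be larger.)

E[α(G)] ≥ 118/3 ≈ 39.33333.


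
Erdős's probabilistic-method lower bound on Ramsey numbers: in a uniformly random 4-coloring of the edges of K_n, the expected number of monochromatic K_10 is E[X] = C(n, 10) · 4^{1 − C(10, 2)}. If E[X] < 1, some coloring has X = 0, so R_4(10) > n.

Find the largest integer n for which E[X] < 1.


We need C(n, 10) · 4^{1 − 45} < 1, i.e. C(n, 10) < 4^{45 − 1} = 309485009821345068724781056.
Check values of n near the boundary:
  n = 2017: C(2017, 10) = 300324964434452596180990448; 300324964434452596180990448 < 309485009821345068724781056? YES
  n = 2018: C(2018, 10) = 301820606687612220663963508; 301820606687612220663963508 < 309485009821345068724781056? YES
  n = 2019: C(2019, 10) = 303322949179835278009229628; 303322949179835278009229628 < 309485009821345068724781056? YES
  n = 2020: C(2020, 10) = 304832018578739931133653656; 304832018578739931133653656 < 309485009821345068724781056? YES
  n = 2021: C(2021, 10) = 306347841644770462864800616; 306347841644770462864800616 < 309485009821345068724781056? YES
  n = 2022: C(2022, 10) = 307870445231474093395937796; 307870445231474093395937796 < 309485009821345068724781056? YES
  n = 2023: C(2023, 10) = 309399856285778485315440716; 309399856285778485315440716 < 309485009821345068724781056? YES
  n = 2024: C(2024, 10) = 310936101848269937576192656; 310936101848269937576192656 < 309485009821345068724781056? NO
  n = 2025: C(2025, 10) = 312479209053472269772600560; 312479209053472269772600560 < 309485009821345068724781056? NO
The largest n with C(n, 10) < 309485009821345068724781056 is n = 2023 (where E[X] = 77349964071444621328860179/77371252455336267181195264 ≈ 0.9997). Hence R_4(10) > 2023, i.e. R_4(10) ≥ 2024.

Largest n = 2023; hence R_4(10) > 2023.


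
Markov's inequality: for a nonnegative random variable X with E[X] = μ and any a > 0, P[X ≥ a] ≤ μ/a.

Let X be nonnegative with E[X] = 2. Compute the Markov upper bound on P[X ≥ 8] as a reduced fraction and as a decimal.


μ = E[X] = 2, a = 8.
Markov: P[X ≥ 8] ≤ μ/a = (2)/8 = 1/4.
Numerically: ≈ 0.250.
(Since a = 8 > μ = 2.000, the bound 1/4 is < 1 and informative.)

P[X ≥ 8] ≤ 1/4 ≈ 0.250.


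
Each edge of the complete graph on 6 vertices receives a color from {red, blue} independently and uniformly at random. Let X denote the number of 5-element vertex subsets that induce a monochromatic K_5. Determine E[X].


Let X = Σ_S X_S over the C(6, 5) = 6 subsets S of size 5, where X_S = 1 if the K_5 on S is monochromatic.
For a fixed S, the K_5 on S has C(5, 2) = 10 edges. P[all 10 edges red] = (1/2)^10, and likewise for blue, so P[monochromatic] = 2·(1/2)^10 = 2^{1 − 10} = 1/512.
By linearity: E[X] = C(6, 5) · 2^{1 − 10} = 6 · 1/512 = 3/256.
Numerically: E[X] ≈ 0.012.

E[X] = C(6,5)·2^(1−C(5,2)) = 3/256 ≈ 0.012.


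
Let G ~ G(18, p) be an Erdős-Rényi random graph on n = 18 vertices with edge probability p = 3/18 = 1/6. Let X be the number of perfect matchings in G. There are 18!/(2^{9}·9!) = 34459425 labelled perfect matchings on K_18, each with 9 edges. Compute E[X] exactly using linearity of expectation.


K_18 has 18!/(2^{9}·9!) = 34459425 labelled perfect matchings.
For each such perfect matching H, let X_H = 1 if all 9 edges of H are present in G. Then P[X_H = 1] = p^{9} = (1/6)^{9} = 1/10077696.
By linearity: E[X] = Σ_H E[X_H] = 34459425 · p^{9} = 34459425 · 1/10077696 = 425425/124416.
Numerically: E[X] ≈ 3.4194.

E[X] = 34459425 · (1/6)^{9} = 425425/124416 ≈ 3.4194.


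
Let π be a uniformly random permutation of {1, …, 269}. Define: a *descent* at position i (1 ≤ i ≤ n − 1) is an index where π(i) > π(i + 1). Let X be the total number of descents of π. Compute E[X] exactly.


Write X = Σ X_I over i = 1, …, 268, with X_I the indicator of one descent.
There are 268 indicators.
For each fixed i, the pair (π(i), π(i+1)) is a uniformly random ordered pair of distinct values from {1, …, 269}; by symmetry P[π(i) > π(i+1)] = 1/2.
By linearity: E[X] = 268 · (1/2) = (269 − 1) · (1/2) = 134 ≈ 134.0000.

E[X] = 134 = 134.0000.


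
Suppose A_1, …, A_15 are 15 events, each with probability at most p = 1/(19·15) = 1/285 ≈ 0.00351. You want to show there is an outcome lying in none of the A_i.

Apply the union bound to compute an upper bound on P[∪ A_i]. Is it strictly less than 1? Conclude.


Union bound: P[∪_{i=1}^{15} A_i] ≤ Σ_i P[A_i] ≤ 15·p = 15·(1/285) = 1/19.
Numerically: 1/19 ≈ 0.05263.
Is 1/19 < 1? YES.
Since P[∪ A_i] ≤ 1/19 < 1, the complement has P[∩ A_i^c] ≥ 1 − 1/19 = 18/19 > 0, so some outcome avoids every A_i.

15·p = 1/19 ≈ 0.05263; existence CERTIFIED by the union bound.


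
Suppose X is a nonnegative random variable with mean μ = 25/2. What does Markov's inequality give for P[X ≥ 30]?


μ = E[X] = 25/2, a = 30.
Markov: P[X ≥ 30] ≤ μ/a = (25/2)/30 = 5/12.
Numerically: ≈ 0.41667.
(Since a = 30 > μ = 12.50000, the bound 5/12 is < 1 and informative.)

P[X ≥ 30] ≤ 5/12 ≈ 0.41667.


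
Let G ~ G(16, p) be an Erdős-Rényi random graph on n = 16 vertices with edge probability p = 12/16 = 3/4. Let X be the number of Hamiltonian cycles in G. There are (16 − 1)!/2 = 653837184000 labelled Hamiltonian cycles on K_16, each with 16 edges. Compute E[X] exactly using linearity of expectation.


K_16 has (16 − 1)!/2 = 653837184000 labelled Hamiltonian cycles.
For each such Hamiltonian cycle H, let X_H = 1 if all 16 edges of H are present in G. Then P[X_H = 1] = p^{16} = (3/4)^{16} = 43046721/4294967296.
Summing the indicators: E[X] = Σ_H E[X_H] = 653837184000 · p^{16} = 653837184000 · 43046721/4294967296 = 27485885585032875/4194304.
Numerically: E[X] ≈ 6.553e+09.

E[X] = 653837184000 · (3/4)^{16} = 27485885585032875/4194304 ≈ 6.553e+09.


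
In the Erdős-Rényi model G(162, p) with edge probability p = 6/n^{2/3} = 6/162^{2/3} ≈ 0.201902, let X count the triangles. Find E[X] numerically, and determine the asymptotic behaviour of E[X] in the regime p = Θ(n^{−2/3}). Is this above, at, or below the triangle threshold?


Number of potential triangles: C(162, 3) = 695520.
Each occurs with probability p³ ≈ (0.201902)³ ≈ 8.23045267e-03.
By linearity: E[X] = C(162, 3)·p³ ≈ 695520 · 8.23045267e-03 ≈ 5724.444444.
Since α = 2/3 < 1, p = c/n^{2/3} ≫ 1/n is above the triangle threshold p ~ 1/n. Asymptotically E[X] ~ (c³/6)·n^{3(1−α)} = (6³/6)·n^{1} → ∞; triangles are abundant w.h.p.

E[X] ≈ 5724.444444; in regime p = Θ(1/n^{2/3}) E[X] diverges (above the triangle threshold p ~ 1/n).


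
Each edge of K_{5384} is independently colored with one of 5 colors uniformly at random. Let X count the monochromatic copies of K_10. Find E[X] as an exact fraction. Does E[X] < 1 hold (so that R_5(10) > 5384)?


E[X] = C(5384, 10) · 5^{1 − 45} = 5593137120741932124090737609600 · 5^{−44} = 5593137120741932124090737609600/5684341886080801486968994140625.
As a reduced fraction: E[X] = 223725484829677284963629504384/227373675443232059478759765625 ≈ 0.984.
Is E[X] < 1? YES.
Since E[X] < 1, there exists a 5-coloring of K_{5384} with no monochromatic K_10; hence R_5(10) > 5384.

E[X] = 223725484829677284963629504384/227373675443232059478759765625 ≈ 0.984; E[X] < 1, so R_5(10) > 5384.


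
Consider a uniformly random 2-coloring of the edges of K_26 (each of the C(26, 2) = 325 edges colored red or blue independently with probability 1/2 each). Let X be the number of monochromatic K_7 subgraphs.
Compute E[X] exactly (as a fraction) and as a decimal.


Let X = Σ_S X_S over the C(26, 7) = 657800 subsets S of size 7, where X_S = 1 if the K_7 on S is monochromatic.
For a fixed S, the K_7 on S has C(7, 2) = 21 edges. P[all 21 edges red] = (1/2)^21, and likewise for blue, so P[monochromatic] = 2·(1/2)^21 = 2^{1 − 21} = 1/1048576.
By linearity: E[X] = C(26, 7) · 2^{1 − 21} = 657800 · 1/1048576 = 82225/131072.
Numerically: E[X] ≈ 0.627327.

E[X] = C(26,7)·2^(1−C(7,2)) = 82225/131072 ≈ 0.627327.


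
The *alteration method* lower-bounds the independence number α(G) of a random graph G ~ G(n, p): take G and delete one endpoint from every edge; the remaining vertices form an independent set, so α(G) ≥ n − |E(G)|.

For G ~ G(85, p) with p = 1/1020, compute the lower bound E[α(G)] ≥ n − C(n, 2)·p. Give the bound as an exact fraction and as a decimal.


E[|E(G)|] = C(85, 2)·p = 3570 · (1/1020) = 7/2.
E[α(G)] ≥ n − E[|E(G)|] = 85 − 7/2 = 163/2.
Numerically: ≈ 81.5000.
(This is only a lower bound; the true E[α(G)] may be larger.)

E[α(G)] ≥ 163/2 ≈ 81.5000.


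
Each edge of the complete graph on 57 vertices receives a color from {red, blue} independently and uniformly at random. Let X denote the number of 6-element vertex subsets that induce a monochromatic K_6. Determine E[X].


Let X = Σ_S X_S over the C(57, 6) = 36288252 subsets S of size 6, where X_S = 1 if the K_6 on S is monochromatic.
For a fixed S, the K_6 on S has C(6, 2) = 15 edges. P[all 15 edges red] = (1/2)^15, and likewise for blue, so P[monochromatic] = 2·(1/2)^15 = 2^{1 − 15} = 1/16384.
By linearity of expectation: E[X] = C(57, 6) · 2^{1 − 15} = 36288252 · 1/16384 = 9072063/4096.
Numerically: E[X] ≈ 2214.85913.

E[X] = C(57,6)·2^(1−C(6,2)) = 9072063/4096 ≈ 2214.85913.


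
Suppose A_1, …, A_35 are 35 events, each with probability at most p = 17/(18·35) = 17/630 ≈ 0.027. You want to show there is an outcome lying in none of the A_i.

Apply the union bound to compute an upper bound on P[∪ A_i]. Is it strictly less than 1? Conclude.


Union bound: P[∪_{i=1}^{35} A_i] ≤ Σ_i P[A_i] ≤ 35·p = 35·(17/630) = 17/18.
Numerically: 17/18 ≈ 0.944.
Is 17/18 < 1? YES.
Since P[∪ A_i] ≤ 17/18 < 1, the complement has P[∩ A_i^c] ≥ 1 − 17/18 = 1/18 > 0, so some outcome avoids every A_i.

35·p = 17/18 ≈ 0.944; existence CERTIFIED by the union bound.


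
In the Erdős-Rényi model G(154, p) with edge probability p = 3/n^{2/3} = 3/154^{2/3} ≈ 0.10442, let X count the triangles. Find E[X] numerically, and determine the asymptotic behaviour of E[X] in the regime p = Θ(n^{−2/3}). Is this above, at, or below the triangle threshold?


Number of potential triangles: C(154, 3) = 596904.
Each occurs with probability p³ ≈ (0.10442)³ ≈ 1.1384719e-03.
By linearity: E[X] = C(154, 3)·p³ ≈ 596904 · 1.1384719e-03 ≈ 679.55844.
Since α = 2/3 < 1, p = c/n^{2/3} ≫ 1/n is above the triangle threshold p ~ 1/n. Asymptotically E[X] ~ (c³/6)·n^{3(1−α)} = (3³/6)·n^{1} → ∞; triangles are abundant w.h.p.

E[X] ≈ 679.55844; in regime p = Θ(1/n^{2/3}) E[X] diverges (above the triangle threshold p ~ 1/n).


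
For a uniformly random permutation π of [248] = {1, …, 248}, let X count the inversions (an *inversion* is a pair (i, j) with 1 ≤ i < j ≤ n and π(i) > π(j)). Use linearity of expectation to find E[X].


Write X = Σ X_I over the C(248, 2) = 30628 pairs i < j, with X_I the indicator of one inversion.
There are 30628 indicators.
For each fixed pair i < j, the values π(i) and π(j) are two distinct elements of {1, …, 248} in uniformly random order; by symmetry P[π(i) > π(j)] = 1/2.
By linearity: E[X] = 30628 · (1/2) = C(248, 2) · (1/2) = 30628/2 = 15314 ≈ 15314.000.

E[X] = 15314 = 15314.000.


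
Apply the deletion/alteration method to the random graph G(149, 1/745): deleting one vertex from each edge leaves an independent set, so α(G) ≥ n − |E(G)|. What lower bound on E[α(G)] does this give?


E[|E(G)|] = C(149, 2)·p = 11026 · (1/745) = 74/5.
E[α(G)] ≥ n − E[|E(G)|] = 149 − 74/5 = 671/5.
Numerically: ≈ 134.20000.
(This is only a lower bound; the true E[α(G)] may be larger.)

E[α(G)] ≥ 671/5 ≈ 134.20000.


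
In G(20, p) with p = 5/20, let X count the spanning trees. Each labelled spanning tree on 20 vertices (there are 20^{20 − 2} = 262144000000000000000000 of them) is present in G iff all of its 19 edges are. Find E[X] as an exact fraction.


K_20 has 20^{20 − 2} = 262144000000000000000000 labelled spanning trees.
For each such spanning tree H, let X_H = 1 if all 19 edges of H are present in G. Then P[X_H = 1] = p^{19} = (1/4)^{19} = 1/274877906944.
By linearity of expectation: E[X] = Σ_H E[X_H] = 262144000000000000000000 · p^{19} = 262144000000000000000000 · 1/274877906944 = 3814697265625/4.
Numerically: E[X] ≈ 9.54e+11.

E[X] = 262144000000000000000000 · (1/4)^{19} = 3814697265625/4 ≈ 9.54e+11.


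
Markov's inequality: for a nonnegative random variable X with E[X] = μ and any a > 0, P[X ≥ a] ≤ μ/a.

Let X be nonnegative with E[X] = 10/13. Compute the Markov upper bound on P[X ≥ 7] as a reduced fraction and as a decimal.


μ = E[X] = 10/13, a = 7.
Markov: P[X ≥ 7] ≤ μ/a = (10/13)/7 = 10/91.
Numerically: ≈ 0.110.
(Since a = 7 > μ = 0.769, the bound 10/91 is < 1 and informative.)

P[X ≥ 7] ≤ 10/91 ≈ 0.110.


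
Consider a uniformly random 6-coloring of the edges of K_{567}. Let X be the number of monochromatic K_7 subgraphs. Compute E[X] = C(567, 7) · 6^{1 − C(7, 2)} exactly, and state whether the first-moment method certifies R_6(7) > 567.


E[X] = C(567, 7) · 6^{1 − 21} = 3601671315933933 · 6^{−20} = 3601671315933933/3656158440062976.
As a reduced fraction: E[X] = 44465077974493/45137758519296 ≈ 0.9851.
Is E[X] < 1? YES.
Since E[X] < 1, there exists a 6-coloring of K_{567} with no monochromatic K_7; hence R_6(7) > 567.

E[X] = 44465077974493/45137758519296 ≈ 0.9851; E[X] < 1, so R_6(7) > 567.


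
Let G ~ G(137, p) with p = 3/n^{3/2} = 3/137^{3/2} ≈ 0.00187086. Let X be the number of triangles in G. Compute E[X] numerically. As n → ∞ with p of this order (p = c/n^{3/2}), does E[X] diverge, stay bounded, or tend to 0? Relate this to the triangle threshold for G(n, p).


Number of potential triangles: C(137, 3) = 419220.
Each occurs with probability p³ ≈ (0.00187086)³ ≈ 6.54818909e-09.
By linearity: E[X] = C(137, 3)·p³ ≈ 419220 · 6.54818909e-09 ≈ 0.002745.
Since α = 3/2 > 1, p = c/n^{3/2} = o(1/n) is below the triangle threshold p ~ 1/n. Asymptotically E[X] ~ (c³/6)·n^{3(1−α)} = (3³/6)·n^{-1.5} → 0, so by Markov's inequality G has no triangles w.h.p.

E[X] ≈ 0.002745; in regime p = Θ(1/n^{3/2}) E[X] tends to 0 (below the triangle threshold p ~ 1/n).


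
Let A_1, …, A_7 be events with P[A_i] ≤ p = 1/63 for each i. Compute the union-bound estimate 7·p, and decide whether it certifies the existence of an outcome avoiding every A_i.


Union bound: P[∪_{i=1}^{7} A_i] ≤ Σ_i P[A_i] ≤ 7·p = 7·(1/63) = 1/9.
Numerically: 1/9 ≈ 0.11111.
Is 1/9 < 1? YES.
Since P[∪ A_i] ≤ 1/9 < 1, the complement has P[∩ A_i^c] ≥ 1 − 1/9 = 8/9 > 0, so some outcome avoids every A_i.

7·p = 1/9 ≈ 0.11111; existence CERTIFIED by the union bound.


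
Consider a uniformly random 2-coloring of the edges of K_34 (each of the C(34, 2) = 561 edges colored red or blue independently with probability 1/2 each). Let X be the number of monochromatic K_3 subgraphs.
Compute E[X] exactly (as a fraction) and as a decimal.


Let X = Σ_S X_S over the C(34, 3) = 5984 subsets S of size 3, where X_S = 1 if the K_3 on S is monochromatic.
For a fixed S, the K_3 on S has C(3, 2) = 3 edges. P[all 3 edges red] = (1/2)^3, and likewise for blue, so P[monochromatic] = 2·(1/2)^3 = 2^{1 − 3} = 1/4.
By linearity: E[X] = C(34, 3) · 2^{1 − 3} = 5984 · 1/4 = 1496.
Numerically: E[X] ≈ 1496.000.

E[X] = C(34,3)·2^(1−C(3,2)) = 1496 ≈ 1496.000.


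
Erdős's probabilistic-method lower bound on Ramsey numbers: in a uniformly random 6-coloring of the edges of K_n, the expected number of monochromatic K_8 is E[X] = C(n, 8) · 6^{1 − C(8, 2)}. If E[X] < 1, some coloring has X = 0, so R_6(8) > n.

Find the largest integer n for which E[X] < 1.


We need C(n, 8) · 6^{1 − 28} < 1, i.e. C(n, 8) < 6^{28 − 1} = 1023490369077469249536.
Check values of n near the boundary:
  n = 1593: C(1593, 8) = 1010555394551193970323; 1010555394551193970323 < 1023490369077469249536? YES
  n = 1594: C(1594, 8) = 1015652773590544255167; 1015652773590544255167 < 1023490369077469249536? YES
  n = 1595: C(1595, 8) = 1020772636343363633895; 1020772636343363633895 < 1023490369077469249536? YES
  n = 1596: C(1596, 8) = 1025915067760710553965; 1025915067760710553965 < 1023490369077469249536? NO
The largest n with C(n, 8) < 1023490369077469249536 is n = 1595 (where E[X] = 113419181815929292655/113721152119718805504 ≈ 0.997). Hence R_6(8) > 1595, i.e. R_6(8) ≥ 1596.

Largest n = 1595; hence R_6(8) > 1595.


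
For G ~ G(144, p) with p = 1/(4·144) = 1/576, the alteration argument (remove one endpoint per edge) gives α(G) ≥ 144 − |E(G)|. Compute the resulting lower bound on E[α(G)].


E[|E(G)|] = C(144, 2)·p = 10296 · (1/576) = 143/8.
E[α(G)] ≥ n − E[|E(G)|] = 144 − 143/8 = 1009/8.
Numerically: ≈ 126.12500.
(This is only a lower bound; the true E[α(G)] may be larger.)

E[α(G)] ≥ 1009/8 ≈ 126.12500.


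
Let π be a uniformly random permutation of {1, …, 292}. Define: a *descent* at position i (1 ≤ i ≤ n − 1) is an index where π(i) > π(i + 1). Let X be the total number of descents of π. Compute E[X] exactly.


Write X = Σ X_I over i = 1, …, 291, with X_I the indicator of one descent.
There are 291 indicators.
For each fixed i, the pair (π(i), π(i+1)) is a uniformly random ordered pair of distinct values from {1, …, 292}; by symmetry P[π(i) > π(i+1)] = 1/2.
By linearity: E[X] = 291 · (1/2) = (292 − 1) · (1/2) = 291/2 ≈ 145.50000.

E[X] = 291/2 = 145.50000.


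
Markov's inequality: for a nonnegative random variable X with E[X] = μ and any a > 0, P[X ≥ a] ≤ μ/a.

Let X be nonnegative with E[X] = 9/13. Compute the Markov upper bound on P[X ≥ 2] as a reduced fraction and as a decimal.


μ = E[X] = 9/13, a = 2.
Markov: P[X ≥ 2] ≤ μ/a = (9/13)/2 = 9/26.
Numerically: ≈ 0.3462.
(Since a = 2 > μ = 0.6923, the bound 9/26 is < 1 and informative.)

P[X ≥ 2] ≤ 9/26 ≈ 0.3462.


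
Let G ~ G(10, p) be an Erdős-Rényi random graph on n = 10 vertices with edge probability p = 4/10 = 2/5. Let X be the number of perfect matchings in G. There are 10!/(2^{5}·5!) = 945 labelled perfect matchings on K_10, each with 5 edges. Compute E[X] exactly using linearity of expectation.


K_10 has 10!/(2^{5}·5!) = 945 labelled perfect matchings.
For each such perfect matching H, let X_H = 1 if all 5 edges of H are present in G. Then P[X_H = 1] = p^{5} = (2/5)^{5} = 32/3125.
By linearity: E[X] = Σ_H E[X_H] = 945 · p^{5} = 945 · 32/3125 = 6048/625.
Numerically: E[X] ≈ 9.6768.

E[X] = 945 · (2/5)^{5} = 6048/625 ≈ 9.6768.


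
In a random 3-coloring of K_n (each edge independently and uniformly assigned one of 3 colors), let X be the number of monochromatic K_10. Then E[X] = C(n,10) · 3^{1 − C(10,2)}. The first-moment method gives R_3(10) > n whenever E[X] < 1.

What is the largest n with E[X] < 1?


We need C(n, 10) · 3^{1 − 45} < 1, i.e. C(n, 10) < 3^{45 − 1} = 984770902183611232881.
Check values of n near the boundary:
  n = 571: C(571, 10) = 937951290893172842001; 937951290893172842001 < 984770902183611232881? YES
  n = 572: C(572, 10) = 954640815642161682606; 954640815642161682606 < 984770902183611232881? YES
  n = 573: C(573, 10) = 971597135635805762226; 971597135635805762226 < 984770902183611232881? YES
  n = 574: C(574, 10) = 988824035203816502691; 988824035203816502691 < 984770902183611232881? NO
The largest n with C(n, 10) < 984770902183611232881 is n = 573 (where E[X] = 35985079097622435638/36472996377170786403 ≈ 0.98662). Hence R_3(10) > 573, i.e. R_3(10) ≥ 574.

Largest n = 573; hence R_3(10) > 573.


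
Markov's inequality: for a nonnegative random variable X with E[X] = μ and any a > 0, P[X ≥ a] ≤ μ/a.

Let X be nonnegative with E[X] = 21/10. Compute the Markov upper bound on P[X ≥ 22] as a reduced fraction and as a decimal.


μ = E[X] = 21/10, a = 22.
Markov: P[X ≥ 22] ≤ μ/a = (21/10)/22 = 21/220.
Numerically: ≈ 0.09545.
(Since a = 22 > μ = 2.10000, the bound 21/220 is < 1 and informative.)

P[X ≥ 22] ≤ 21/220 ≈ 0.09545.


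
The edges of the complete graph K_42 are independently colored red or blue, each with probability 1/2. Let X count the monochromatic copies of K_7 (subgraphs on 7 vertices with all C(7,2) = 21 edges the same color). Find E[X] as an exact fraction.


Let X = Σ_S X_S over the C(42, 7) = 26978328 subsets S of size 7, where X_S = 1 if the K_7 on S is monochromatic.
For a fixed S, the K_7 on S has C(7, 2) = 21 edges. P[all 21 edges red] = (1/2)^21, and likewise for blue, so P[monochromatic] = 2·(1/2)^21 = 2^{1 − 21} = 1/1048576.
By linearity: E[X] = C(42, 7) · 2^{1 − 21} = 26978328 · 1/1048576 = 3372291/131072.
Numerically: E[X] ≈ 25.7285.

E[X] = C(42,7)·2^(1−C(7,2)) = 3372291/131072 ≈ 25.7285.


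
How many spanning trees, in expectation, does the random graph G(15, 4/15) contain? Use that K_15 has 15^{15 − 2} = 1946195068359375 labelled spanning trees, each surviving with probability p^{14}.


K_15 has 15^{15 − 2} = 1946195068359375 labelled spanning trees.
For each such spanning tree H, let X_H = 1 if all 14 edges of H are present in G. Then P[X_H = 1] = p^{14} = (4/15)^{14} = 268435456/29192926025390625.
Summing the indicators: E[X] = Σ_H E[X_H] = 1946195068359375 · p^{14} = 1946195068359375 · 268435456/29192926025390625 = 268435456/15.
Numerically: E[X] ≈ 1.79e+07.

E[X] = 1946195068359375 · (4/15)^{14} = 268435456/15 ≈ 1.79e+07.


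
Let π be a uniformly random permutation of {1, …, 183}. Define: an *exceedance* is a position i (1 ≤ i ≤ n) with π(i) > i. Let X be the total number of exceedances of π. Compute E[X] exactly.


Write X = Σ_{i=1}^{183} X_i, where X_i = 1_{π(i) > i}.
For each fixed i, π(i) is uniform over {1, …, 183} (marginal of a uniform permutation), so P[π(i) > i] = (n − i)/n. Summing: Σ_{i=1}^{183} (n − i)/n = (0 + 1 + … + 182)/183 = 183(183 − 1)/(2·183) = (183 − 1)/2.
Hence E[X] = Σ_{i=1}^{183} (183 − i)/183 = 91 ≈ 91.00000.

E[X] = 91 = 91.00000.


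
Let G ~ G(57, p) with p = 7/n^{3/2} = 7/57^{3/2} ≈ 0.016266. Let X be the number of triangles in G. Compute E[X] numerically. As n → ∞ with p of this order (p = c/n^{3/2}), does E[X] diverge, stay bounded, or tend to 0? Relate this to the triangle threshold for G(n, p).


Number of potential triangles: C(57, 3) = 29260.
Each occurs with probability p³ ≈ (0.016266)³ ≈ 4.3038514e-06.
By linearity: E[X] = C(57, 3)·p³ ≈ 29260 · 4.3038514e-06 ≈ 0.12593.
Since α = 3/2 > 1, p = c/n^{3/2} = o(1/n) is below the triangle threshold p ~ 1/n. Asymptotically E[X] ~ (c³/6)·n^{3(1−α)} = (7³/6)·n^{-1.5} → 0, so by Markov's inequality G has no triangles w.h.p.

E[X] ≈ 0.12593; in regime p = Θ(1/n^{3/2}) E[X] tends to 0 (below the triangle threshold p ~ 1/n).


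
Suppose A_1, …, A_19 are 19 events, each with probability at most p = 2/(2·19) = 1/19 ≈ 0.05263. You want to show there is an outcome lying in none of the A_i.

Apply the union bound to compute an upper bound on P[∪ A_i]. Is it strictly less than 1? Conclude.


Union bound: P[∪_{i=1}^{19} A_i] ≤ Σ_i P[A_i] ≤ 19·p = 19·(1/19) = 1.
Numerically: 1 ≈ 1.00000.
Is 1 < 1? NO.
Since the bound 1 is ≥ 1, the union bound is uninformative here; it does NOT by itself certify existence.

19·p = 1 ≈ 1.00000; existence NOT certified by the union bound.


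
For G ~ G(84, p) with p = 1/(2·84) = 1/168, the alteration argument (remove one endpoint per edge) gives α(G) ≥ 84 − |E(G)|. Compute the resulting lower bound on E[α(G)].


E[|E(G)|] = C(84, 2)·p = 3486 · (1/168) = 83/4.
E[α(G)] ≥ n − E[|E(G)|] = 84 − 83/4 = 253/4.
Numerically: ≈ 63.2500.
(This is only a lower bound; the true E[α(G)] may be larger.)

E[α(G)] ≥ 253/4 ≈ 63.2500.


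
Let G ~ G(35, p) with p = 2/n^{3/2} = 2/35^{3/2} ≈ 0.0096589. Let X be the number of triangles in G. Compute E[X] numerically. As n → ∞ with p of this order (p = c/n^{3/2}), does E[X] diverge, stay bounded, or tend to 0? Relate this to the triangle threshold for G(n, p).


Number of potential triangles: C(35, 3) = 6545.
Each occurs with probability p³ ≈ (0.0096589)³ ≈ 9.0112240e-07.
By linearity: E[X] = C(35, 3)·p³ ≈ 6545 · 9.0112240e-07 ≈ 0.00590.
Since α = 3/2 > 1, p = c/n^{3/2} = o(1/n) is below the triangle threshold p ~ 1/n. Asymptotically E[X] ~ (c³/6)·n^{3(1−α)} = (2³/6)·n^{-1.5} → 0, so by Markov's inequality G has no triangles w.h.p.

E[X] ≈ 0.00590; in regime p = Θ(1/n^{3/2}) E[X] tends to 0 (below the triangle threshold p ~ 1/n).


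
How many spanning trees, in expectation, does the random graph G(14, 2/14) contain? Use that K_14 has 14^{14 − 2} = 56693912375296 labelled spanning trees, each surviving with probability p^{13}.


K_14 has 14^{14 − 2} = 56693912375296 labelled spanning trees.
For each such spanning tree H, let X_H = 1 if all 13 edges of H are present in G. Then P[X_H = 1] = p^{13} = (1/7)^{13} = 1/96889010407.
Summing the indicators: E[X] = Σ_H E[X_H] = 56693912375296 · p^{13} = 56693912375296 · 1/96889010407 = 4096/7.
Numerically: E[X] ≈ 585.14.

E[X] = 56693912375296 · (1/7)^{13} = 4096/7 ≈ 585.14.


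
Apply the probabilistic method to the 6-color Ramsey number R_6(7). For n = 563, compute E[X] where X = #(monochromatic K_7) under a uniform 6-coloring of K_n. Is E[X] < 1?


E[X] = C(563, 7) · 6^{1 − 21} = 3426622515769596 · 6^{−20} = 3426622515769596/3656158440062976.
As a reduced fraction: E[X] = 285551876314133/304679870005248 ≈ 0.9372194.
Is E[X] < 1? YES.
Since E[X] < 1, there exists a 6-coloring of K_{563} with no monochromatic K_7; hence R_6(7) > 563.

E[X] = 285551876314133/304679870005248 ≈ 0.9372194; E[X] < 1, so R_6(7) > 563.


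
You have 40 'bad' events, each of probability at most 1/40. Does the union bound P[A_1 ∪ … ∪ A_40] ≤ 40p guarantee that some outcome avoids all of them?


Union bound: P[∪_{i=1}^{40} A_i] ≤ Σ_i P[A_i] ≤ 40·p = 40·(1/40) = 1.
Numerically: 1 ≈ 1.0000.
Is 1 < 1? NO.
Since the bound 1 is ≥ 1, the union bound is uninformative here; it does NOT by itself certify existence.

40·p = 1 ≈ 1.0000; existence NOT certified by the union bound.


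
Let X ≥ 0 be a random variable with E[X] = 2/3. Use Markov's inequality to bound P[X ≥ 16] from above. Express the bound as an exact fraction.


μ = E[X] = 2/3, a = 16.
Markov: P[X ≥ 16] ≤ μ/a = (2/3)/16 = 1/24.
Numerically: ≈ 0.041667.
(Since a = 16 > μ = 0.666667, the bound 1/24 is < 1 and informative.)

P[X ≥ 16] ≤ 1/24 ≈ 0.041667.


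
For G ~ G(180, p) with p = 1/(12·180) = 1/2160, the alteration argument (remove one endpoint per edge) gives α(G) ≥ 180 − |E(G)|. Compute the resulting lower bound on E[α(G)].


E[|E(G)|] = C(180, 2)·p = 16110 · (1/2160) = 179/24.
E[α(G)] ≥ n − E[|E(G)|] = 180 − 179/24 = 4141/24.
Numerically: ≈ 172.54167.
(This is only a lower bound; the true E[α(G)] may be larger.)

E[α(G)] ≥ 4141/24 ≈ 172.54167.


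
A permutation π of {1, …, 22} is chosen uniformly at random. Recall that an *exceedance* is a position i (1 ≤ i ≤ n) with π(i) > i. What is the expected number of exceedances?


Write X = Σ_{i=1}^{22} X_i, where X_i = 1_{π(i) > i}.
For each fixed i, π(i) is uniform over {1, …, 22} (marginal of a uniform permutation), so P[π(i) > i] = (n − i)/n. Summing: Σ_{i=1}^{22} (n − i)/n = (0 + 1 + … + 21)/22 = 22(22 − 1)/(2·22) = (22 − 1)/2.
Hence E[X] = Σ_{i=1}^{22} (22 − i)/22 = 21/2 ≈ 10.500.

E[X] = 21/2 = 10.500.


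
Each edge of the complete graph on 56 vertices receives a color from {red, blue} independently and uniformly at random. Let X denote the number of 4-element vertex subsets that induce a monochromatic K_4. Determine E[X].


Let X = Σ_S X_S over the C(56, 4) = 367290 subsets S of size 4, where X_S = 1 if the K_4 on S is monochromatic.
For a fixed S, the K_4 on S has C(4, 2) = 6 edges. P[all 6 edges red] = (1/2)^6, and likewise for blue, so P[monochromatic] = 2·(1/2)^6 = 2^{1 − 6} = 1/32.
By linearity of expectation: E[X] = C(56, 4) · 2^{1 − 6} = 367290 · 1/32 = 183645/16.
Numerically: E[X] ≈ 11477.81250.

E[X] = C(56,4)·2^(1−C(4,2)) = 183645/16 ≈ 11477.81250.


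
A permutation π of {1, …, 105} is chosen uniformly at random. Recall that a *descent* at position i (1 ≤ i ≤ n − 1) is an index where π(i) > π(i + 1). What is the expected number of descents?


Write X = Σ X_I over i = 1, …, 104, with X_I the indicator of one descent.
There are 104 indicators.
For each fixed i, the pair (π(i), π(i+1)) is a uniformly random ordered pair of distinct values from {1, …, 105}; by symmetry P[π(i) > π(i+1)] = 1/2.
By linearity: E[X] = 104 · (1/2) = (105 − 1) · (1/2) = 52 ≈ 52.000000.

E[X] = 52 = 52.000000.


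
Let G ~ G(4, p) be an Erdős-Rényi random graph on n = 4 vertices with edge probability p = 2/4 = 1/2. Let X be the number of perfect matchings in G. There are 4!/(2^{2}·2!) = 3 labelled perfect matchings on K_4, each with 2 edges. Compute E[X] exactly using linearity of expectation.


K_4 has 4!/(2^{2}·2!) = 3 labelled perfect matchings.
For each such perfect matching H, let X_H = 1 if all 2 edges of H are present in G. Then P[X_H = 1] = p^{2} = (1/2)^{2} = 1/4.
By linearity: E[X] = Σ_H E[X_H] = 3 · p^{2} = 3 · 1/4 = 3/4.
Numerically: E[X] ≈ 0.75.

E[X] = 3 · (1/2)^{2} = 3/4 ≈ 0.75.


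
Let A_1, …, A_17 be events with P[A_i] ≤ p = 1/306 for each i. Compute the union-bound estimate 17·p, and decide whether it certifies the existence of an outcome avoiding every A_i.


Union bound: P[∪_{i=1}^{17} A_i] ≤ Σ_i P[A_i] ≤ 17·p = 17·(1/306) = 1/18.
Numerically: 1/18 ≈ 0.055556.
Is 1/18 < 1? YES.
Since P[∪ A_i] ≤ 1/18 < 1, the complement has P[∩ A_i^c] ≥ 1 − 1/18 = 17/18 > 0, so some outcome avoids every A_i.

17·p = 1/18 ≈ 0.055556; existence CERTIFIED by the union bound.


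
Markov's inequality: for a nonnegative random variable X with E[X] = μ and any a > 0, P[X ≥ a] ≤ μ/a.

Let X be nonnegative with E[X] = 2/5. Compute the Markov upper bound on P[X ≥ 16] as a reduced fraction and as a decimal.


μ = E[X] = 2/5, a = 16.
Markov: P[X ≥ 16] ≤ μ/a = (2/5)/16 = 1/40.
Numerically: ≈ 0.025000.
(Since a = 16 > μ = 0.400000, the bound 1/40 is < 1 and informative.)

P[X ≥ 16] ≤ 1/40 ≈ 0.025000.


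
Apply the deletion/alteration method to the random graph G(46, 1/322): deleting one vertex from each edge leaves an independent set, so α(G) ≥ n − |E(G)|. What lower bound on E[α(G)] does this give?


E[|E(G)|] = C(46, 2)·p = 1035 · (1/322) = 45/14.
E[α(G)] ≥ n − E[|E(G)|] = 46 − 45/14 = 599/14.
Numerically: ≈ 42.785714.
(This is only a lower bound; the true E[α(G)] may be larger.)

E[α(G)] ≥ 599/14 ≈ 42.785714.


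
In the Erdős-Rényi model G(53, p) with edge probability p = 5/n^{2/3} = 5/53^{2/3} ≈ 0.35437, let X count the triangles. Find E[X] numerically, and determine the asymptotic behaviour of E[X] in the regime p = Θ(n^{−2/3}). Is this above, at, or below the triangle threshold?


Number of potential triangles: C(53, 3) = 23426.
Each occurs with probability p³ ≈ (0.35437)³ ≈ 4.4499822e-02.
By linearity: E[X] = C(53, 3)·p³ ≈ 23426 · 4.4499822e-02 ≈ 1042.45283.
Since α = 2/3 < 1, p = c/n^{2/3} ≫ 1/n is above the triangle threshold p ~ 1/n. Asymptotically E[X] ~ (c³/6)·n^{3(1−α)} = (5³/6)·n^{1} → ∞; triangles are abundant w.h.p.

E[X] ≈ 1042.45283; in regime p = Θ(1/n^{2/3}) E[X] diverges (above the triangle threshold p ~ 1/n).


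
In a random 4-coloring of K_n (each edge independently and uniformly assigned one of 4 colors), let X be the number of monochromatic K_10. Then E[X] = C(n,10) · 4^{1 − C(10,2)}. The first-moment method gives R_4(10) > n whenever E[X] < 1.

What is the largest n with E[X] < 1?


We need C(n, 10) · 4^{1 − 45} < 1, i.e. C(n, 10) < 4^{45 − 1} = 309485009821345068724781056.
Check values of n near the boundary:
  n = 2018: C(2018, 10) = 301820606687612220663963508; 301820606687612220663963508 < 309485009821345068724781056? YES
  n = 2019: C(2019, 10) = 303322949179835278009229628; 303322949179835278009229628 < 309485009821345068724781056? YES
  n = 2020: C(2020, 10) = 304832018578739931133653656; 304832018578739931133653656 < 309485009821345068724781056? YES
  n = 2021: C(2021, 10) = 306347841644770462864800616; 306347841644770462864800616 < 309485009821345068724781056? YES
  n = 2022: C(2022, 10) = 307870445231474093395937796; 307870445231474093395937796 < 309485009821345068724781056? YES
  n = 2023: C(2023, 10) = 309399856285778485315440716; 309399856285778485315440716 < 309485009821345068724781056? YES
  n = 2024: C(2024, 10) = 310936101848269937576192656; 310936101848269937576192656 < 309485009821345068724781056? NO
The largest n with C(n, 10) < 309485009821345068724781056 is n = 2023 (where E[X] = 77349964071444621328860179/77371252455336267181195264 ≈ 0.999725). Hence R_4(10) > 2023, i.e. R_4(10) ≥ 2024.

Largest n = 2023; hence R_4(10) > 2023.


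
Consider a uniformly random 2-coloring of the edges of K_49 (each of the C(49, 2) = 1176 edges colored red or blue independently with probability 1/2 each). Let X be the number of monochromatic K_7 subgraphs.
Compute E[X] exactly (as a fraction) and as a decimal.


Let X = Σ_S X_S over the C(49, 7) = 85900584 subsets S of size 7, where X_S = 1 if the K_7 on S is monochromatic.
For a fixed S, the K_7 on S has C(7, 2) = 21 edges. P[all 21 edges red] = (1/2)^21, and likewise for blue, so P[monochromatic] = 2·(1/2)^21 = 2^{1 − 21} = 1/1048576.
Summing: E[X] = C(49, 7) · 2^{1 − 21} = 85900584 · 1/1048576 = 10737573/131072.
Numerically: E[X] ≈ 81.9212.

E[X] = C(49,7)·2^(1−C(7,2)) = 10737573/131072 ≈ 81.9212.


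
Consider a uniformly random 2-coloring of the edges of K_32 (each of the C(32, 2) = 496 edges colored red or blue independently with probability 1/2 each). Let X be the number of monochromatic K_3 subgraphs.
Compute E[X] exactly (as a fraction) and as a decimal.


Let X = Σ_S X_S over the C(32, 3) = 4960 subsets S of size 3, where X_S = 1 if the K_3 on S is monochromatic.
For a fixed S, the K_3 on S has C(3, 2) = 3 edges. P[all 3 edges red] = (1/2)^3, and likewise for blue, so P[monochromatic] = 2·(1/2)^3 = 2^{1 − 3} = 1/4.
Summing: E[X] = C(32, 3) · 2^{1 − 3} = 4960 · 1/4 = 1240.
Numerically: E[X] ≈ 1240.000.

E[X] = C(32,3)·2^(1−C(3,2)) = 1240 ≈ 1240.000.


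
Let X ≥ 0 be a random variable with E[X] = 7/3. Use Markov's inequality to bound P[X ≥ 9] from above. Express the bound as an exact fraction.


μ = E[X] = 7/3, a = 9.
Markov: P[X ≥ 9] ≤ μ/a = (7/3)/9 = 7/27.
Numerically: ≈ 0.25926.
(Since a = 9 > μ = 2.33333, the bound 7/27 is < 1 and informative.)

P[X ≥ 9] ≤ 7/27 ≈ 0.25926.


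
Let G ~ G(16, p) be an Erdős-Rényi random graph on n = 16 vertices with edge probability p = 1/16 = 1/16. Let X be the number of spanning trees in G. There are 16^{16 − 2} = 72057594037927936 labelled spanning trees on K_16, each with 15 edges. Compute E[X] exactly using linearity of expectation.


K_16 has 16^{16 − 2} = 72057594037927936 labelled spanning trees.
For each such spanning tree H, let X_H = 1 if all 15 edges of H are present in G. Then P[X_H = 1] = p^{15} = (1/16)^{15} = 1/1152921504606846976.
By linearity of expectation: E[X] = Σ_H E[X_H] = 72057594037927936 · p^{15} = 72057594037927936 · 1/1152921504606846976 = 1/16.
Numerically: E[X] ≈ 0.0625.

E[X] = 72057594037927936 · (1/16)^{15} = 1/16 ≈ 0.0625.


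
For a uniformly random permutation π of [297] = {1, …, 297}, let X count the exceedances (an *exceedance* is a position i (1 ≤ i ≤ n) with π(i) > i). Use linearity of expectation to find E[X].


Write X = Σ_{i=1}^{297} X_i, where X_i = 1_{π(i) > i}.
For each fixed i, π(i) is uniform over {1, …, 297} (marginal of a uniform permutation), so P[π(i) > i] = (n − i)/n. Summing: Σ_{i=1}^{297} (n − i)/n = (0 + 1 + … + 296)/297 = 297(297 − 1)/(2·297) = (297 − 1)/2.
Hence E[X] = Σ_{i=1}^{297} (297 − i)/297 = 148 ≈ 148.0000.

E[X] = 148 = 148.0000.


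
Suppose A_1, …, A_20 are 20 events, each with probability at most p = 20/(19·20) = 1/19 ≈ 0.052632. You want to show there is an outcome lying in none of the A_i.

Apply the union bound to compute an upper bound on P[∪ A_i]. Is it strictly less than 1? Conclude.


Union bound: P[∪_{i=1}^{20} A_i] ≤ Σ_i P[A_i] ≤ 20·p = 20·(1/19) = 20/19.
Numerically: 20/19 ≈ 1.052632.
Is 20/19 < 1? NO.
Since the bound 20/19 is ≥ 1, the union bound is uninformative here; it does NOT by itself certify existence.

20·p = 20/19 ≈ 1.052632; existence NOT certified by the union bound.


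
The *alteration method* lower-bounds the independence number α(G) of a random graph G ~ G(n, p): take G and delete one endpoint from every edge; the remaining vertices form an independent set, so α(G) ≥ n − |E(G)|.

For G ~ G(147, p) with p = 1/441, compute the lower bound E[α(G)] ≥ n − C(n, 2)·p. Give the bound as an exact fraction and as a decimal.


E[|E(G)|] = C(147, 2)·p = 10731 · (1/441) = 73/3.
E[α(G)] ≥ n − E[|E(G)|] = 147 − 73/3 = 368/3.
Numerically: ≈ 122.666667.
(This is only a lower bound; the true E[α(G)] may be larger.)

E[α(G)] ≥ 368/3 ≈ 122.666667.


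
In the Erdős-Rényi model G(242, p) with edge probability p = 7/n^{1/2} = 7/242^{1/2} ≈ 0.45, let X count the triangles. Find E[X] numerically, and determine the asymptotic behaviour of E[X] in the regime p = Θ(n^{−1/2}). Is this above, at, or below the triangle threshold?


Number of potential triangles: C(242, 3) = 2332880.
Each occurs with probability p³ ≈ (0.45)³ ≈ 9.111105e-02.
By linearity: E[X] = C(242, 3)·p³ ≈ 2332880 · 9.111105e-02 ≈ 212551.1558.
Since α = 1/2 < 1, p = c/n^{1/2} ≫ 1/n is above the triangle threshold p ~ 1/n. Asymptotically E[X] ~ (c³/6)·n^{3(1−α)} = (7³/6)·n^{1.5} → ∞; triangles are abundant w.h.p.

E[X] ≈ 212551.1558; in regime p = Θ(1/n^{1/2}) E[X] diverges (above the triangle threshold p ~ 1/n).


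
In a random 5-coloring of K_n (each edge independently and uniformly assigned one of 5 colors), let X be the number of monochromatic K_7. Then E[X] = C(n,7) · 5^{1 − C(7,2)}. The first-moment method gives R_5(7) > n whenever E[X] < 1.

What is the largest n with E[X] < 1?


We need C(n, 7) · 5^{1 − 21} < 1, i.e. C(n, 7) < 5^{21 − 1} = 95367431640625.
Check values of n near the boundary:
  n = 333: C(333, 7) = 84549532139028; 84549532139028 < 95367431640625? YES
  n = 334: C(334, 7) = 86359460961576; 86359460961576 < 95367431640625? YES
  n = 335: C(335, 7) = 88202498238195; 88202498238195 < 95367431640625? YES
  n = 336: C(336, 7) = 90079147136880; 90079147136880 < 95367431640625? YES
  n = 337: C(337, 7) = 91989916924632; 91989916924632 < 95367431640625? YES
  n = 338: C(338, 7) = 93935323022736; 93935323022736 < 95367431640625? YES
  n = 339: C(339, 7) = 95915887062372; 95915887062372 < 95367431640625? NO
  n = 340: C(340, 7) = 97932136940560; 97932136940560 < 95367431640625? NO
  n = 341: C(341, 7) = 99984606876440; 99984606876440 < 95367431640625? NO
The largest n with C(n, 7) < 95367431640625 is n = 338 (where E[X] = 93935323022736/95367431640625 ≈ 0.9849833). Hence R_5(7) > 338, i.e. R_5(7) ≥ 339.

Largest n = 338; hence R_5(7) > 338.
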